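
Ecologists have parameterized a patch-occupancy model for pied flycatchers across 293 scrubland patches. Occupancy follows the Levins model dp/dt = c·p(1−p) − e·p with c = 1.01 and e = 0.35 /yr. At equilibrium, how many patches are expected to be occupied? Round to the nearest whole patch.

p* = 1 − e/c = 1 − 0.35/1.01 = 0.6535.
Expected occupied patches = N × p* = 293 × 0.6535 = 191.47 ≈ 191.

191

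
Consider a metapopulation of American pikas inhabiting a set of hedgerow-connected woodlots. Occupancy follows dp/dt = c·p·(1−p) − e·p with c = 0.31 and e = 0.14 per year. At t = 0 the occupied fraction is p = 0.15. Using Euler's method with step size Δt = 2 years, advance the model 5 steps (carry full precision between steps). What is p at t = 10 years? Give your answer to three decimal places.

0.366

Update rule: p ← p + [c·p·(1−p) − e·p]·Δt with Δt = 2.
p: 0.15000 → 0.18705  (Δp = +0.03705)
p: 0.18705 → 0.22895  (Δp = +0.04190)
p: 0.22895 → 0.27430  (Δp = +0.04534)
p: 0.27430 → 0.32091  (Δp = +0.04661)
p: 0.32091 → 0.36617  (Δp = +0.04526)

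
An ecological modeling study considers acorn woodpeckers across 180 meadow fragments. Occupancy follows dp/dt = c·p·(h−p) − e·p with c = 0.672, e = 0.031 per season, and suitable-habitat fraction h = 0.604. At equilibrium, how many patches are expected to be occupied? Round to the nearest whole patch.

100

p* = h − e/c = 0.604 − 0.0461 = 0.5579.
Expected occupied patches = N × p* = 180 × 0.5579 = 100.42 ≈ 100.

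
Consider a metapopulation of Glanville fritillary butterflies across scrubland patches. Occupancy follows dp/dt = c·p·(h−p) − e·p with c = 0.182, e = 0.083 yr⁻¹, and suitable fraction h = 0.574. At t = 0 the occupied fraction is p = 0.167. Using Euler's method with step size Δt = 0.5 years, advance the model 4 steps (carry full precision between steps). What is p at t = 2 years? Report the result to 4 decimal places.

Update rule: p ← p + [c·p·(h−p) − e·p]·Δt with Δt = 0.5.
t = 0.5: p = 0.16700 + (-0.00075) = 0.16625
t = 1: p = 0.16625 + (-0.00073) = 0.16552
t = 1.5: p = 0.16552 + (-0.00072) = 0.16481
t = 2: p = 0.16481 + (-0.00070) = 0.16410

0.1641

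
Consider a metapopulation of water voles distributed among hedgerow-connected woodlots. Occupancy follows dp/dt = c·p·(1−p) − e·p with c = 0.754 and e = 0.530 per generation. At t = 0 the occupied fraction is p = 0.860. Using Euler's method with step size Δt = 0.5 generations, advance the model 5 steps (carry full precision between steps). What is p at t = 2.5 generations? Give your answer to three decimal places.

Update rule: p ← p + [c·p·(1−p) − e·p]·Δt with Δt = 0.5.
step 1: Δp = -0.18251, p = 0.67749
step 2: Δp = -0.09716, p = 0.58033
step 3: Δp = -0.06197, p = 0.51836
step 4: Δp = -0.04324, p = 0.47512
step 5: Δp = -0.03189, p = 0.44323

0.443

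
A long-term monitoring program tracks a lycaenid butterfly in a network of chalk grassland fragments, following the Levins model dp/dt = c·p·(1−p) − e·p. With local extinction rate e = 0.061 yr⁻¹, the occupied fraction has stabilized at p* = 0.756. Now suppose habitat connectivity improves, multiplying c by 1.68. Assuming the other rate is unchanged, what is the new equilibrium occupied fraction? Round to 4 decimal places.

0.8548

Balance c(1−p*) = e gives c = e/(1 − 0.75600) = 0.061/0.24400 = 0.25000.
New p* = 1 − e/c = 1 − 0.06100/0.42000 = 0.85476.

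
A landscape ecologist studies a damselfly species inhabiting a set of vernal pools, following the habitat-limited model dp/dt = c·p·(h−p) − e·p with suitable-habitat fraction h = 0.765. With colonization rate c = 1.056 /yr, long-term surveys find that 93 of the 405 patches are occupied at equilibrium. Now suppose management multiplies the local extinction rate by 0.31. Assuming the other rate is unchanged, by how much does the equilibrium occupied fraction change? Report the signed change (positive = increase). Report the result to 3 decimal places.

0.369

Observed p* = 93/405 = 0.22963.
Balance c(h−p*) = e gives e = 1.056×(0.765 − 0.22963) = 0.56535.
New p* = 0.765 − e/c = 0.765 − 0.17526/1.05600 = 0.59903.
Δp* = 0.59903 − 0.22963 = +0.36940.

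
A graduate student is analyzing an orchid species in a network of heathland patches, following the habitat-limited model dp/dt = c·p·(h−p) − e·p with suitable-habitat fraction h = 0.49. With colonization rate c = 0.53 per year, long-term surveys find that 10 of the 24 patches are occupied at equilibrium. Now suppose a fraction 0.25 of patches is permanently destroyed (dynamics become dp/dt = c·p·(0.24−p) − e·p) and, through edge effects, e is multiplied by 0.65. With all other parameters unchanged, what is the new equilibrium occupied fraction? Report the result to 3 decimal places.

0.192

Observed p* = 10/24 = 0.41667.
Balance c(h−p*) = e gives e = 0.53×(0.49 − 0.41667) = 0.03886.
New p* = 0.24 − e/c = 0.24 − 0.02526/0.53000 = 0.19234.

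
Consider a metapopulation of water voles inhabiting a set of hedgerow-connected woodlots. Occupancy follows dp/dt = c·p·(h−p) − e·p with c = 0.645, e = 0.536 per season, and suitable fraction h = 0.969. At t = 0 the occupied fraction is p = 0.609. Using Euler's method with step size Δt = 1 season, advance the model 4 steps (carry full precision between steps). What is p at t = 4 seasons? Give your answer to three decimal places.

Update rule: p ← p + [c·p·(h−p) − e·p]·Δt with Δt = 1.
step 1: Δp = -0.18501, p = 0.42399
step 2: Δp = -0.07821, p = 0.34577
step 3: Δp = -0.04634, p = 0.29943
step 4: Δp = -0.03118, p = 0.26825

0.268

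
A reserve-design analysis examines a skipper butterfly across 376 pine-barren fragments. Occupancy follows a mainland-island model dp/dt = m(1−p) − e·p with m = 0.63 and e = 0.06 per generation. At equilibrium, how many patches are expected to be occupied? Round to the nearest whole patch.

343

p* = m/(m+e) = 0.63/0.6900 = 0.9130.
Expected occupied patches = N × p* = 376 × 0.9130 = 343.30 ≈ 343.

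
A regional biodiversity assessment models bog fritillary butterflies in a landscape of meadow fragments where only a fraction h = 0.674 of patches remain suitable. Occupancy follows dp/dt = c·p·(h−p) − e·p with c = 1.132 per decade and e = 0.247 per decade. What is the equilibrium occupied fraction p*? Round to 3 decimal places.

Setting dp/dt = 0 and dividing by p* gives c·(h−p*) = e.
So p* = h − e/c = 0.674 − 0.247/1.132 = 0.674 − 0.2182 = 0.4558.

0.456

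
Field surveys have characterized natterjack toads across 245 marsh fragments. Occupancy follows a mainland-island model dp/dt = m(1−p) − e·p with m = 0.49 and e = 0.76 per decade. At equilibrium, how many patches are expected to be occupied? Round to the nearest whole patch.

p* = m/(m+e) = 0.49/1.2500 = 0.3920.
Expected occupied patches = N × p* = 245 × 0.3920 = 96.04 ≈ 96.

96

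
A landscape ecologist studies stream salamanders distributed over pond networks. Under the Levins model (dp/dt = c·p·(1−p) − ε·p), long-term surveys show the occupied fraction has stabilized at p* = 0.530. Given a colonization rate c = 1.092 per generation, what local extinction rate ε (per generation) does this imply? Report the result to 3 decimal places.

At equilibrium c(1−p*) = ε.
ε = 1.092 × (1 − 0.530) = 1.092 × 0.4700 = 0.5132.

0.513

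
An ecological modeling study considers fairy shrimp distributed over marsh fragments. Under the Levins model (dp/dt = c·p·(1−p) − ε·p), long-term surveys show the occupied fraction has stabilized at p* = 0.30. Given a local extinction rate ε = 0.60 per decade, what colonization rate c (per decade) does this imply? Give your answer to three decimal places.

0.857

At equilibrium c(1−p*) = ε, so c = ε/(1−p*).
c = 0.60/(1 − 0.30) = 0.60/0.7000 = 0.8571.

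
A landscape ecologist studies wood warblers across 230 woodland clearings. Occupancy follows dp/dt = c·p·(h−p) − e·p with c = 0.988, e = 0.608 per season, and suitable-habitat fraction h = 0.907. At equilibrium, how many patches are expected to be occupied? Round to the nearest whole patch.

67

p* = h − e/c = 0.907 − 0.6154 = 0.2916.
Expected occupied patches = N × p* = 230 × 0.2916 = 67.07 ≈ 67.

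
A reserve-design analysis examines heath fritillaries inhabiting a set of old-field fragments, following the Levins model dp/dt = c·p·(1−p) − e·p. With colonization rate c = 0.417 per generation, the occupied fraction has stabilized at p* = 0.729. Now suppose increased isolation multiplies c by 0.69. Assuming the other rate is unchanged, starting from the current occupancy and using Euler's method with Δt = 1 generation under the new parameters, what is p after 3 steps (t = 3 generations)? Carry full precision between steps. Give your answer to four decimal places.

0.6689

Balance c(1−p*) = e gives e = 0.417×(1 − 0.72900) = 0.11301.
Starting from p₀ = 0.72900; update p ← p + (dp/dt)·Δt with the new parameters.
p: 0.72900 → 0.70346  (Δp = -0.02554)
p: 0.70346 → 0.68399  (Δp = -0.01947)
p: 0.68399 → 0.66888  (Δp = -0.01510)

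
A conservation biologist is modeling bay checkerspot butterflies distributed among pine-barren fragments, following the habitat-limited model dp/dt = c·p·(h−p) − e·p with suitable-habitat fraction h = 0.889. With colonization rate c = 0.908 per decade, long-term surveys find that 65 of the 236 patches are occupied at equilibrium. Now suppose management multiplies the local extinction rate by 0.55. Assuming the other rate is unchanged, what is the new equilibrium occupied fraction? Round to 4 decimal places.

0.5515

Observed p* = 65/236 = 0.27542.
Balance c(h−p*) = e gives e = 0.908×(0.889 − 0.27542) = 0.55713.
New p* = 0.889 − e/c = 0.889 − 0.30642/0.90800 = 0.55153.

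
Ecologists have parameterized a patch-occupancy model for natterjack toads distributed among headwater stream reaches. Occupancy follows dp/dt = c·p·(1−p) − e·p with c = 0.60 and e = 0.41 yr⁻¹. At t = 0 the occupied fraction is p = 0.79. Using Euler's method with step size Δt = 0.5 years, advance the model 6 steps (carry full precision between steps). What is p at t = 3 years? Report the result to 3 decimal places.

0.459

Update rule: p ← p + [c·p·(1−p) − e·p]·Δt with Δt = 0.5.
p: 0.79000 → 0.67782  (Δp = -0.11218)
p: 0.67782 → 0.60438  (Δp = -0.07344)
p: 0.60438 → 0.55221  (Δp = -0.05217)
p: 0.55221 → 0.51319  (Δp = -0.03902)
p: 0.51319 → 0.48294  (Δp = -0.03026)
p: 0.48294 → 0.45885  (Δp = -0.02409)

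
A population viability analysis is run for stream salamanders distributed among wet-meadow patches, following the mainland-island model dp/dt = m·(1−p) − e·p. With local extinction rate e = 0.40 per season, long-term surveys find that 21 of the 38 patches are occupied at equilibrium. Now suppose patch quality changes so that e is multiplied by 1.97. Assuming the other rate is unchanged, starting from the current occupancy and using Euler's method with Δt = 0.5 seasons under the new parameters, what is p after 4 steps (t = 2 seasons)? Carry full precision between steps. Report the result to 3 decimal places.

0.388

Observed p* = 21/38 = 0.55263.
Balance m(1−p*) = e·p* gives m = e·p*/(1−p*) = 0.40×0.55263/0.44737 = 0.49412.
Starting from p₀ = 0.55263; update p ← p + (dp/dt)·Δt with the new parameters.
step 1: Δp = -0.10721, p = 0.44542
step 2: Δp = -0.03848, p = 0.40694
step 3: Δp = -0.01381, p = 0.39313
step 4: Δp = -0.00496, p = 0.38817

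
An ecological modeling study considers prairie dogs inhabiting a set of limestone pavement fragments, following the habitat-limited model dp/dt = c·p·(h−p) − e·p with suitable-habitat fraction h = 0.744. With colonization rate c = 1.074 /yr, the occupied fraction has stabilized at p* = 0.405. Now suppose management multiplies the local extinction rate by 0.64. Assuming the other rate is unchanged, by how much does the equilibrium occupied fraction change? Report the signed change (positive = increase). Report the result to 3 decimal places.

Balance c(h−p*) = e gives e = 1.074×(0.744 − 0.40500) = 0.36409.
New p* = 0.744 − e/c = 0.744 − 0.23302/1.07400 = 0.52704.
Δp* = 0.52704 − 0.40500 = +0.12204.

0.122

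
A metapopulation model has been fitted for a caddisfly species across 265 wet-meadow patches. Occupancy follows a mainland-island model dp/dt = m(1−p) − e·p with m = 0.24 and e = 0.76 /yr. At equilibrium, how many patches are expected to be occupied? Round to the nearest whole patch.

64

p* = m/(m+e) = 0.24/1.0000 = 0.2400.
Expected occupied patches = N × p* = 265 × 0.2400 = 63.60 ≈ 64.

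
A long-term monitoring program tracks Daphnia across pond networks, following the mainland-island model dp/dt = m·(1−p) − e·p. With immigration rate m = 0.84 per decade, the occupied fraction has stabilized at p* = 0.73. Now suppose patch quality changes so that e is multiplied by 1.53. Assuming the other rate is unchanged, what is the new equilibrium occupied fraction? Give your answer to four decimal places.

Balance m(1−p*) = e·p* gives e = m(1−p*)/p* = 0.84×0.27000/0.73000 = 0.31068.
New p* = m/(m+e) = 0.84000/(0.84000+0.47534) = 0.63862.

0.6386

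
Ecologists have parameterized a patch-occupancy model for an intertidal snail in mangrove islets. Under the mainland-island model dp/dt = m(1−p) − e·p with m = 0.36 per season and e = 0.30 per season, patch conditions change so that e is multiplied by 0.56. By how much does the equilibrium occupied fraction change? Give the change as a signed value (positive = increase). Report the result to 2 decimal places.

Before: p* = 0.36/(0.36+0.30) = 0.5455.
After: m = 0.36, e = 0.168; p* = 0.36/0.5280 = 0.6818.
Δp* = 0.6818 − 0.5455 = +0.1364.

0.14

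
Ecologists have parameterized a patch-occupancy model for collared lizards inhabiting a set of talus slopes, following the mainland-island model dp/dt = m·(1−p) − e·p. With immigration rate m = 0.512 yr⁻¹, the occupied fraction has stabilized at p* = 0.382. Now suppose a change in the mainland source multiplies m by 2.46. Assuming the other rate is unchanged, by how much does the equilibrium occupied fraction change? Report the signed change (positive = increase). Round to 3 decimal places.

0.221

Balance m(1−p*) = e·p* gives e = m(1−p*)/p* = 0.512×0.61800/0.38200 = 0.82831.
New p* = m/(m+e) = 1.25952/(1.25952+0.82831) = 0.60327.
Δp* = 0.60327 − 0.38200 = +0.22127.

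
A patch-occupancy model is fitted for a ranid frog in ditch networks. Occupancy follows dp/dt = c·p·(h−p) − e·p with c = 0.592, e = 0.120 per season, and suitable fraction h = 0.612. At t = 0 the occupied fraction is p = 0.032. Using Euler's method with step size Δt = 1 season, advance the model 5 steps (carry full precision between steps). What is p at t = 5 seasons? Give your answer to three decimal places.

Update rule: p ← p + [c·p·(h−p) − e·p]·Δt with Δt = 1.
p: 0.03200 → 0.03915  (Δp = +0.00715)
p: 0.03915 → 0.04773  (Δp = +0.00858)
p: 0.04773 → 0.05794  (Δp = +0.01022)
p: 0.05794 → 0.06999  (Δp = +0.01205)
p: 0.06999 → 0.08405  (Δp = +0.01406)

0.084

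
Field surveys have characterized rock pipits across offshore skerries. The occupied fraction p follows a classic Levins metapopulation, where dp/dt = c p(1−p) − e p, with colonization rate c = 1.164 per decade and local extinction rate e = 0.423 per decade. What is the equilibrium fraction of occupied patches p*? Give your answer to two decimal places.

At equilibrium, colonization balances extinction: c·p*·(1−p*) = e·p*.
So p* = 1 − e/c = 1 − 0.423/1.164 = 1 − 0.3634 = 0.6366.

0.64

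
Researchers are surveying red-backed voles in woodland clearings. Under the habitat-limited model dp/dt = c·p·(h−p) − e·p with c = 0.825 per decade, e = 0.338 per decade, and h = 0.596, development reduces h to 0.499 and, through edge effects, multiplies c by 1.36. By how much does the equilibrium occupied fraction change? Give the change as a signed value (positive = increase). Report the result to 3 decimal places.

Before: p* = h − e/c = 0.596 − 0.338/0.825 = 0.596 − 0.4097 = 0.1863.
After: c = 1.122, e = 0.338, h = 0.499; p* = 0.499 − 0.338/1.122 = 0.1978.
Δp* = 0.1978 − 0.1863 = +0.0114.

0.011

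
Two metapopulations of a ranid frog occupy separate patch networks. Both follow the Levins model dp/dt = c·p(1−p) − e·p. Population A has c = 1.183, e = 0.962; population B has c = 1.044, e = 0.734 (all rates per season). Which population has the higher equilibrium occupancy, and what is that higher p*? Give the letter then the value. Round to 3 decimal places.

B, 0.297

A: p*_A = 1 − 0.962/1.183 = 0.1868.
B: p*_B = 1 − 0.734/1.044 = 0.2969.
B is higher at 0.2969.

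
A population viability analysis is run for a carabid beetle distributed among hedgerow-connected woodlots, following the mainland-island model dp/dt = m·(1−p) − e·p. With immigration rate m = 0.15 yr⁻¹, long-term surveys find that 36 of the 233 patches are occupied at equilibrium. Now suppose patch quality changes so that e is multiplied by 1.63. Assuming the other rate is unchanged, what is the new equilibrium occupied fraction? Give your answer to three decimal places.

0.101

Observed p* = 36/233 = 0.15451.
Balance m(1−p*) = e·p* gives e = m(1−p*)/p* = 0.15×0.84549/0.15451 = 0.82081.
New p* = m/(m+e) = 0.15000/(0.15000+1.33792) = 0.10081.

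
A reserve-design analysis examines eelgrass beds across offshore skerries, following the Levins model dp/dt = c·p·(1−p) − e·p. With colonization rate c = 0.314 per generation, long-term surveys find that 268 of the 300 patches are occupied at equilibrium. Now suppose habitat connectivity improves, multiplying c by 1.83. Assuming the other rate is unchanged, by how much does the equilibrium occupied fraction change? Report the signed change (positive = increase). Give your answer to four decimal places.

Observed p* = 268/300 = 0.89333.
Balance c(1−p*) = e gives e = 0.314×(1 − 0.89333) = 0.03349.
New p* = 1 − e/c = 1 − 0.03349/0.57462 = 0.94172.
Δp* = 0.94172 − 0.89333 = +0.04839.

0.0484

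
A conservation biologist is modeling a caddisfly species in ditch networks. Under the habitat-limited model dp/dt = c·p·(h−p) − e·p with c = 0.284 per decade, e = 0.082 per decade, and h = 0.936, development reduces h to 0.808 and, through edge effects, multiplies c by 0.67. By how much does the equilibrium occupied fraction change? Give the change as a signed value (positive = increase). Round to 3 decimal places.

Before: p* = h − e/c = 0.936 − 0.082/0.284 = 0.936 − 0.2887 = 0.6473.
After: c = 0.19028, e = 0.082, h = 0.808; p* = 0.808 − 0.082/0.19028 = 0.3771.
Δp* = 0.3771 − 0.6473 = -0.2702.

-0.270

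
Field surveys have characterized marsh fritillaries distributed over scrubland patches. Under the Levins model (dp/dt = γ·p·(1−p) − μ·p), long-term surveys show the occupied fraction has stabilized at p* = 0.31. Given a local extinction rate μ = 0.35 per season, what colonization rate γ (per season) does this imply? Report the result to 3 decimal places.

0.507

At equilibrium γ(1−p*) = μ, so γ = μ/(1−p*).
γ = 0.35/(1 − 0.31) = 0.35/0.6900 = 0.5072.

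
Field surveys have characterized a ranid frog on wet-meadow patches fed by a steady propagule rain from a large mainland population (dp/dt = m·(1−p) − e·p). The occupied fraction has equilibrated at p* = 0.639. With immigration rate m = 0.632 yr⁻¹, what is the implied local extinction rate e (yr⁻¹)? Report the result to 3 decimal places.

0.357

At equilibrium m(1−p*) = e·p*, so e = m(1−p*)/p*.
e = 0.632 × 0.3610 / 0.639 = 0.3570.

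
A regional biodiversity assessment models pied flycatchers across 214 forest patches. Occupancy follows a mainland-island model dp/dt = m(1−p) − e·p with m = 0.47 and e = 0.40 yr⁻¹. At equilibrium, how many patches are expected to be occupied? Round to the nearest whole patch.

p* = m/(m+e) = 0.47/0.8700 = 0.5402.
Expected occupied patches = N × p* = 214 × 0.5402 = 115.61 ≈ 116.

116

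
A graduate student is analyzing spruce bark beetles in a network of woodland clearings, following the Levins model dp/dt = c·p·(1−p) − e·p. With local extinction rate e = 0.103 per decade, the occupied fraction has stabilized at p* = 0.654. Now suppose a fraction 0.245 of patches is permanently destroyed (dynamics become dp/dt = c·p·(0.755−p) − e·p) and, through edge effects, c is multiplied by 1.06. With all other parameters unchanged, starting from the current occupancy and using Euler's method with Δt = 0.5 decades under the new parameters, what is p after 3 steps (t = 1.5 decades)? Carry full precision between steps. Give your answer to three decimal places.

Balance c(1−p*) = e gives c = e/(1 − 0.65400) = 0.103/0.34600 = 0.29769.
Starting from p₀ = 0.65400; update p ← p + (dp/dt)·Δt with the new parameters.
  1  |  dp/dt·Δt = -0.023259  |  p_1 = 0.630741
  2  |  dp/dt·Δt = -0.020117  |  p_2 = 0.610623
  3  |  dp/dt·Δt = -0.017538  |  p_3 = 0.593085

0.593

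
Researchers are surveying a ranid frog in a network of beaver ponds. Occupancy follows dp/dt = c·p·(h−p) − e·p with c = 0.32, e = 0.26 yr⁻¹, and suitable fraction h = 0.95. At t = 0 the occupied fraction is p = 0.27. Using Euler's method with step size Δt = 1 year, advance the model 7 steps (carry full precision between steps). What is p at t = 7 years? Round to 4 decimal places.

0.2129

Update rule: p ← p + [c·p·(h−p) − e·p]·Δt with Δt = 1.
  1  |  dp/dt·Δt = -0.011448  |  p_1 = 0.258552
  2  |  dp/dt·Δt = -0.010015  |  p_2 = 0.248537
  3  |  dp/dt·Δt = -0.008831  |  p_3 = 0.239706
  4  |  dp/dt·Δt = -0.007840  |  p_4 = 0.231866
  5  |  dp/dt·Δt = -0.007002  |  p_5 = 0.224864
  6  |  dp/dt·Δt = -0.006286  |  p_6 = 0.218578
  7  |  dp/dt·Δt = -0.005671  |  p_7 = 0.212907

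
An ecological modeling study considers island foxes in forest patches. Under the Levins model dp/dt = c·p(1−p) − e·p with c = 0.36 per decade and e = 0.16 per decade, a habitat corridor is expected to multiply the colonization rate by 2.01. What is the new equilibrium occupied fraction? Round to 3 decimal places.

Before: p* = 1 − 0.16/0.36 = 0.5556.
After the change, c = 0.7236, e = 0.16, so p* = 1 − 0.16/0.7236 = 0.7789.

0.779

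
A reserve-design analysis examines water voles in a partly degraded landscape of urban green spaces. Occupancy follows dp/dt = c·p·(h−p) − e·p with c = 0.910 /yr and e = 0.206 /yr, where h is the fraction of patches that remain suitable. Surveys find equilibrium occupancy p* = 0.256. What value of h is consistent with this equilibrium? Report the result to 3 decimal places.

At equilibrium c(h−p*) = e, so h = p* + e/c.
h = 0.256 + 0.206/0.910 = 0.256 + 0.2264 = 0.4824.

0.482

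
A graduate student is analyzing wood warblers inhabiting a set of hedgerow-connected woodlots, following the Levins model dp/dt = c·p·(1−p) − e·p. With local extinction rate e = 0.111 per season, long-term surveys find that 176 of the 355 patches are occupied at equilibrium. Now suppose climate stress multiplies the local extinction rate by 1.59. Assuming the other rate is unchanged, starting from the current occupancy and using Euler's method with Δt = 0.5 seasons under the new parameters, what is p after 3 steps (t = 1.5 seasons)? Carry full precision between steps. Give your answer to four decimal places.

Observed p* = 176/355 = 0.49577.
Balance c(1−p*) = e gives c = e/(1 − 0.49577) = 0.111/0.50423 = 0.22014.
Starting from p₀ = 0.49577; update p ← p + (dp/dt)·Δt with the new parameters.
t = 0.5: p = 0.49577 + (-0.01623) = 0.47954
t = 1: p = 0.47954 + (-0.01485) = 0.46469
t = 1.5: p = 0.46469 + (-0.01363) = 0.45107

0.4511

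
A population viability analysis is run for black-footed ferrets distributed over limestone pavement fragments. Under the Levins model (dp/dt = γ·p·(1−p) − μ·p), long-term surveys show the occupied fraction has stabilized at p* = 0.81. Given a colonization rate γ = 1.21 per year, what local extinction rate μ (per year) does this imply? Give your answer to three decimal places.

0.230

At equilibrium γ(1−p*) = μ.
μ = 1.21 × (1 − 0.81) = 1.21 × 0.1900 = 0.2299.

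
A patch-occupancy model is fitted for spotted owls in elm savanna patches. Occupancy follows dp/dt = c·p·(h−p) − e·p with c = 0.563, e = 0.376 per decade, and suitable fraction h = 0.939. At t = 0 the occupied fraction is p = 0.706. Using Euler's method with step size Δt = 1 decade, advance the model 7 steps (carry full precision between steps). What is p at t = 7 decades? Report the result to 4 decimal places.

0.3249

Update rule: p ← p + [c·p·(h−p) − e·p]·Δt with Δt = 1.
t = 1: p = 0.70600 + (-0.17284) = 0.53316
t = 2: p = 0.53316 + (-0.07865) = 0.45451
t = 3: p = 0.45451 + (-0.04692) = 0.40759
t = 4: p = 0.40759 + (-0.03131) = 0.37628
t = 5: p = 0.37628 + (-0.02227) = 0.35401
t = 6: p = 0.35401 + (-0.01651) = 0.33749
t = 7: p = 0.33749 + (-0.01261) = 0.32489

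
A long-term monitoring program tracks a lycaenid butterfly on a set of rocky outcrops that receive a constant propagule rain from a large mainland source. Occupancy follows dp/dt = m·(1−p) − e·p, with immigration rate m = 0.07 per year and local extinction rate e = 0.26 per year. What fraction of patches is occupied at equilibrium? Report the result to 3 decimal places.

0.212

At equilibrium the propagule rain into empty patches balances local extinction: m(1−p*) = e·p*.
p* = m/(m+e) = 0.07/(0.07+0.26) = 0.07/0.3300 = 0.2121.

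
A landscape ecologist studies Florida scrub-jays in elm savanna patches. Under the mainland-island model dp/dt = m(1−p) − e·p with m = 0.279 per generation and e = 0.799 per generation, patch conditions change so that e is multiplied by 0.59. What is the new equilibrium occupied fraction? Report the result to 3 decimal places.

Before: p* = 0.279/(0.279+0.799) = 0.2588.
After: m = 0.279, e = 0.47141; p* = 0.279/0.7504 = 0.3718.

0.372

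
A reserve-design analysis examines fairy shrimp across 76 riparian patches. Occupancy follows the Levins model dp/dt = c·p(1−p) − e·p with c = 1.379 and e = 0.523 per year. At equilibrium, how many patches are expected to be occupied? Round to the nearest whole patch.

47

p* = 1 − e/c = 1 − 0.523/1.379 = 0.6207.
Expected occupied patches = N × p* = 76 × 0.6207 = 47.18 ≈ 47.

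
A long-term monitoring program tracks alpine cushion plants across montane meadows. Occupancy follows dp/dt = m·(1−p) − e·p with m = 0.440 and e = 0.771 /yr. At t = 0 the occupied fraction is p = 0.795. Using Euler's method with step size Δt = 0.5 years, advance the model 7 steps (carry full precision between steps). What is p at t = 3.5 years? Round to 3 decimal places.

Update rule: p ← p + [m·(1−p) − e·p]·Δt with Δt = 0.5.
step 1: Δp = -0.26137, p = 0.53363
step 2: Δp = -0.10311, p = 0.43052
step 3: Δp = -0.04068, p = 0.38984
step 4: Δp = -0.01605, p = 0.37379
step 5: Δp = -0.00633, p = 0.36746
step 6: Δp = -0.00250, p = 0.36496
step 7: Δp = -0.00099, p = 0.36398

0.364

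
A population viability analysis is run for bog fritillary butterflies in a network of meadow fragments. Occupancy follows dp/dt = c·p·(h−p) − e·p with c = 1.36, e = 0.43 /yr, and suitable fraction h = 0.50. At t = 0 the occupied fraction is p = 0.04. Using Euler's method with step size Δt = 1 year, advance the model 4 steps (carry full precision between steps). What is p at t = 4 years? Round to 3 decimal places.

0.077

Update rule: p ← p + [c·p·(h−p) − e·p]·Δt with Δt = 1.
step 1: Δp = +0.00782, p = 0.04782
step 2: Δp = +0.00885, p = 0.05667
step 3: Δp = +0.00980, p = 0.06647
step 4: Δp = +0.01061, p = 0.07708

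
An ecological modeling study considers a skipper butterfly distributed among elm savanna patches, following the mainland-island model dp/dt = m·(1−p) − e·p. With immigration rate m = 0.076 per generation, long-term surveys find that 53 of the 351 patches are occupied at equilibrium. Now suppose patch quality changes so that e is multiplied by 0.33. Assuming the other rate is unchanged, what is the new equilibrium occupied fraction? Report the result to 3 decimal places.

0.350

Observed p* = 53/351 = 0.15100.
Balance m(1−p*) = e·p* gives e = m(1−p*)/p* = 0.076×0.84900/0.15100 = 0.42731.
New p* = m/(m+e) = 0.07600/(0.07600+0.14101) = 0.35021.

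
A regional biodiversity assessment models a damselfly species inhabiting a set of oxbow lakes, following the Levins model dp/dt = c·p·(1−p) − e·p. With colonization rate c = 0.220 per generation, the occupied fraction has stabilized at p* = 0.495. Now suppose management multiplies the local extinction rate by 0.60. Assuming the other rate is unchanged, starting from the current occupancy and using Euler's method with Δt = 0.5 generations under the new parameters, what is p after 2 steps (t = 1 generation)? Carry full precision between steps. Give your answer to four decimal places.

Balance c(1−p*) = e gives e = 0.220×(1 − 0.49500) = 0.11110.
Starting from p₀ = 0.49500; update p ← p + (dp/dt)·Δt with the new parameters.
  1  |  dp/dt·Δt = +0.010999  |  p_1 = 0.505999
  2  |  dp/dt·Δt = +0.010631  |  p_2 = 0.516630

0.5166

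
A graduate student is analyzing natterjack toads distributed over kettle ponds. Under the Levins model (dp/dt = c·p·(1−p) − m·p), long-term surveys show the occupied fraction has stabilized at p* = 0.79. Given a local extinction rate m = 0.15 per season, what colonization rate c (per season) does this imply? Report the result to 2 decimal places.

0.71

At equilibrium c(1−p*) = m, so c = m/(1−p*).
c = 0.15/(1 − 0.79) = 0.15/0.2100 = 0.7143.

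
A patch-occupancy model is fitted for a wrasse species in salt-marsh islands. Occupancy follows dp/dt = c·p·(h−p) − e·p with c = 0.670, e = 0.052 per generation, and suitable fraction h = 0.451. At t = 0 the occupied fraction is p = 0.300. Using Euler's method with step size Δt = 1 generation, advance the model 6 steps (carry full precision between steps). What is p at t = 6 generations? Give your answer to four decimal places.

0.3570

Update rule: p ← p + [c·p·(h−p) − e·p]·Δt with Δt = 1.
p: 0.30000 → 0.31475  (Δp = +0.01475)
p: 0.31475 → 0.32712  (Δp = +0.01237)
p: 0.32712 → 0.33726  (Δp = +0.01014)
p: 0.33726 → 0.34542  (Δp = +0.00816)
p: 0.34542 → 0.35189  (Δp = +0.00647)
p: 0.35189 → 0.35696  (Δp = +0.00507)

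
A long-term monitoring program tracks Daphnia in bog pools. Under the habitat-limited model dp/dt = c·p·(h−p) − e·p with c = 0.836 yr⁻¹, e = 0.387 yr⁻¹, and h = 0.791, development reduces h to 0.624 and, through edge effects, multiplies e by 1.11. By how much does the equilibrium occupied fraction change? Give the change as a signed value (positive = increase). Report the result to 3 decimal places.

Before: p* = h − e/c = 0.791 − 0.387/0.836 = 0.791 − 0.4629 = 0.3281.
After: c = 0.836, e = 0.42957, h = 0.624; p* = 0.624 − 0.42957/0.836 = 0.1102.
Δp* = 0.1102 − 0.3281 = -0.2179.

-0.218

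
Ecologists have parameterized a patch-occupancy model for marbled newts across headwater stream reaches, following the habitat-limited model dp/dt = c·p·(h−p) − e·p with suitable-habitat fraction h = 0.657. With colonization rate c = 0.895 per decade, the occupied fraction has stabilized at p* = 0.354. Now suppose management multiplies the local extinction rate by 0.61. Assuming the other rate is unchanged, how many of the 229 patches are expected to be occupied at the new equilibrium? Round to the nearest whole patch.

Balance c(h−p*) = e gives e = 0.895×(0.657 − 0.35400) = 0.27119.
New p* = 0.657 − e/c = 0.657 − 0.16543/0.89500 = 0.47216.
Expected occupied = 229 × 0.47216 = 108.12 ≈ 108.

108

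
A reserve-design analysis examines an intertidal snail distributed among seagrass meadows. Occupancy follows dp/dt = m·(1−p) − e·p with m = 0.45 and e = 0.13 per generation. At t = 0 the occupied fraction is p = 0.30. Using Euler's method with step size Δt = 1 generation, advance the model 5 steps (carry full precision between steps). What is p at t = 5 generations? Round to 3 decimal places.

Update rule: p ← p + [m·(1−p) − e·p]·Δt with Δt = 1.
step 1: Δp = +0.27600, p = 0.57600
step 2: Δp = +0.11592, p = 0.69192
step 3: Δp = +0.04869, p = 0.74061
step 4: Δp = +0.02045, p = 0.76105
step 5: Δp = +0.00859, p = 0.76964

0.770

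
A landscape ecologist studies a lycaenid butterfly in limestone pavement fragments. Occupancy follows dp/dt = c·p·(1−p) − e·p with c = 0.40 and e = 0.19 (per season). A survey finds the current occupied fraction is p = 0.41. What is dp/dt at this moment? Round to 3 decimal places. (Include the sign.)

Colonization term: c·p·(1−p) = 0.40×0.41×0.5900 = 0.09676.
Extinction term: e·p = 0.07790.
dp/dt = 0.09676 − 0.07790 = 0.01886.

0.019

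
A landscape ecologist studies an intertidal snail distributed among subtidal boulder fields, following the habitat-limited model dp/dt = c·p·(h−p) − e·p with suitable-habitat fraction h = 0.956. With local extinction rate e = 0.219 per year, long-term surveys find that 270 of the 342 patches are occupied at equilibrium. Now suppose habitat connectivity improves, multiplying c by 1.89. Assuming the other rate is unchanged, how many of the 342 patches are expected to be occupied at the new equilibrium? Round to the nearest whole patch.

Observed p* = 270/342 = 0.78947.
Balance c(h−p*) = e gives c = e/(0.956 − 0.78947) = 0.219/0.16653 = 1.31508.
New p* = 0.956 − e/c = 0.956 − 0.21900/2.48550 = 0.86789.
Expected occupied = 342 × 0.86789 = 296.82 ≈ 297.

297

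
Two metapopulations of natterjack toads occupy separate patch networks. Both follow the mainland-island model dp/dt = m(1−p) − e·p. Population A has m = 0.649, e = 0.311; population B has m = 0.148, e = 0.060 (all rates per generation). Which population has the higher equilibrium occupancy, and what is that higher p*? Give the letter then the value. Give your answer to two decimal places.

B, 0.71

A: p*_A = m/(m+e) = 0.649/0.9600 = 0.6760.
B: p*_B = 0.148/0.2080 = 0.7115.
B is higher at 0.7115.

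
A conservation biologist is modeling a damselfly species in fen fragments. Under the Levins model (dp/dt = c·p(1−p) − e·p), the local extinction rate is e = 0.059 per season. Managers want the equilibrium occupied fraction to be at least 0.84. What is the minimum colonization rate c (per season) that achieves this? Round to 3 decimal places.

0.369

p* = 1 − e/c ≥ 0.84 requires e/c ≤ 0.1600, i.e. c ≥ e/0.1600.
c_min = 0.059/0.1600 = 0.3687.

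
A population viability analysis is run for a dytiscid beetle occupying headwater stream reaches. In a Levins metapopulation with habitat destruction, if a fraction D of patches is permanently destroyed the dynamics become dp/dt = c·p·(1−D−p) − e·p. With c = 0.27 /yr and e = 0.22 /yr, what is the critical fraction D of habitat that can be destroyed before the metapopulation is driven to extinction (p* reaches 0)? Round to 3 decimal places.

The nontrivial equilibrium is p* = (1−D) − e/c; extinction occurs when this hits zero.
So D_crit = 1 − e/c = 1 − 0.22/0.27 = 1 − 0.8148 = 0.1852.
This equals the undisturbed p*, a classic result of Lande's extension.

0.185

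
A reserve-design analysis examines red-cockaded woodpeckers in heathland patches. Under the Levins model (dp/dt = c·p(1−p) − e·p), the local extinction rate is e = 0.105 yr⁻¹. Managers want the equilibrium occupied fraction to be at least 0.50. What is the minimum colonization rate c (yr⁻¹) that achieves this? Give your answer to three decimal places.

0.210

p* = 1 − e/c ≥ 0.50 requires e/c ≤ 0.5000, i.e. c ≥ e/0.5000.
c_min = 0.105/0.5000 = 0.2100.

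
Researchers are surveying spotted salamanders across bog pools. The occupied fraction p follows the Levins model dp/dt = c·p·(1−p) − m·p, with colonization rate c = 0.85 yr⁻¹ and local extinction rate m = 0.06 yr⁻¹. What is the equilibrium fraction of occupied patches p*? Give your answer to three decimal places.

0.929

At equilibrium, colonization balances extinction: c·p*·(1−p*) = m·p*.
So p* = 1 − m/c = 1 − 0.06/0.85 = 1 − 0.0706 = 0.9294.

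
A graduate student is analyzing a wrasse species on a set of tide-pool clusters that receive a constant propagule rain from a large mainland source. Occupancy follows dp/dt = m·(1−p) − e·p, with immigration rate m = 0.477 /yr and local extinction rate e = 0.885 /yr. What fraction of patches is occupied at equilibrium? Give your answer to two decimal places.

0.35

Setting dp/dt = 0: m − m·p* = e·p*, so m = (m+e)·p*.
p* = m/(m+e) = 0.477/(0.477+0.885) = 0.477/1.3620 = 0.3502.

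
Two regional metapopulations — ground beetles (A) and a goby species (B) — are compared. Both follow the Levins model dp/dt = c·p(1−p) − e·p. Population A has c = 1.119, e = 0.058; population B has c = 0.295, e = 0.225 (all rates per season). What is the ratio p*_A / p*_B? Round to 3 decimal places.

3.996

A: p*_A = 1 − 0.058/1.119 = 0.9482.
B: p*_B = 1 − 0.225/0.295 = 0.2373.
p*_A / p*_B = 0.9482/0.2373 = 3.9959.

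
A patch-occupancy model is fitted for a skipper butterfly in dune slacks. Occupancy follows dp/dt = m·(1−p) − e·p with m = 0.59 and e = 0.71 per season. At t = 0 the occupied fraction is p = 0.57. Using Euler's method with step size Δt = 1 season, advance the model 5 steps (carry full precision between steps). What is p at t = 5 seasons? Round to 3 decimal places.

Update rule: p ← p + [m·(1−p) − e·p]·Δt with Δt = 1.
p: 0.57000 → 0.41900  (Δp = -0.15100)
p: 0.41900 → 0.46430  (Δp = +0.04530)
p: 0.46430 → 0.45071  (Δp = -0.01359)
p: 0.45071 → 0.45479  (Δp = +0.00408)
p: 0.45479 → 0.45356  (Δp = -0.00122)

0.454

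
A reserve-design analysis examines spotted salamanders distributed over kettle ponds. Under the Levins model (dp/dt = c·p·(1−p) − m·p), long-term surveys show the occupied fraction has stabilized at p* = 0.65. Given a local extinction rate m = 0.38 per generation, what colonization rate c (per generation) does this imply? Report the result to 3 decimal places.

1.086

At equilibrium c(1−p*) = m, so c = m/(1−p*).
c = 0.38/(1 − 0.65) = 0.38/0.3500 = 1.0857.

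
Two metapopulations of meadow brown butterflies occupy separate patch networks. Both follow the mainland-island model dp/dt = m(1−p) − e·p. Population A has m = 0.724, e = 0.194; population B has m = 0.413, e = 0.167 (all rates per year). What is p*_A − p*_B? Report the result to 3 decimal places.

0.077

A: p*_A = m/(m+e) = 0.724/0.9180 = 0.7887.
B: p*_B = 0.413/0.5800 = 0.7121.
p*_A − p*_B = 0.7887 − 0.7121 = 0.0766.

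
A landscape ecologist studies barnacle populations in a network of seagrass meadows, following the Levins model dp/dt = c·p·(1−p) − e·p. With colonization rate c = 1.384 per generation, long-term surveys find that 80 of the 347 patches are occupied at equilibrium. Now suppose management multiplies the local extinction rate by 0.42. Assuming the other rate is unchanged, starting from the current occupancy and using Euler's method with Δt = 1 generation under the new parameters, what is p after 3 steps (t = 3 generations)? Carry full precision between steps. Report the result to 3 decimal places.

Observed p* = 80/347 = 0.23055.
Balance c(1−p*) = e gives e = 1.384×(1 − 0.23055) = 1.06492.
Starting from p₀ = 0.23055; update p ← p + (dp/dt)·Δt with the new parameters.
step 1: Δp = +0.14240, p = 0.37295
step 2: Δp = +0.15685, p = 0.52980
step 3: Δp = +0.10781, p = 0.63761

0.638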